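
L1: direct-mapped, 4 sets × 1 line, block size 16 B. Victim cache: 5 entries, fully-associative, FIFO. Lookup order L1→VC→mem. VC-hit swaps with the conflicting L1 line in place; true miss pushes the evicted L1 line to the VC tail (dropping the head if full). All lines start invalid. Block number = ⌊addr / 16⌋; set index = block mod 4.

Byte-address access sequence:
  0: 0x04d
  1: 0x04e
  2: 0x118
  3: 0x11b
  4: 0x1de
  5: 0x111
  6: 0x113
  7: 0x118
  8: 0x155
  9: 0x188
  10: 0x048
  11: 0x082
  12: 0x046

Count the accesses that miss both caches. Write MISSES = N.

#0 0x4d→b4/s0 MISS; vc=[]
#1 0x4e→b4/s0 L1-HIT; vc=[]
#2 0x118→b17/s1 MISS; vc=[]
#3 0x11b→b17/s1 L1-HIT; vc=[]
#4 0x1de→b29/s1 MISS; vc=[17]
#5 0x111→b17/s1 VC-HIT; vc=[29]
#6 0x113→b17/s1 L1-HIT; vc=[29]
#7 0x118→b17/s1 L1-HIT; vc=[29]
#8 0x155→b21/s1 MISS; vc=[29,17]
#9 0x188→b24/s0 MISS; vc=[29,17,4]
#10 0x48→b4/s0 VC-HIT; vc=[29,17,24]
#11 0x82→b8/s0 MISS; vc=[29,17,24,4]
#12 0x46→b4/s0 VC-HIT; vc=[29,17,24,8]

MISSES = 6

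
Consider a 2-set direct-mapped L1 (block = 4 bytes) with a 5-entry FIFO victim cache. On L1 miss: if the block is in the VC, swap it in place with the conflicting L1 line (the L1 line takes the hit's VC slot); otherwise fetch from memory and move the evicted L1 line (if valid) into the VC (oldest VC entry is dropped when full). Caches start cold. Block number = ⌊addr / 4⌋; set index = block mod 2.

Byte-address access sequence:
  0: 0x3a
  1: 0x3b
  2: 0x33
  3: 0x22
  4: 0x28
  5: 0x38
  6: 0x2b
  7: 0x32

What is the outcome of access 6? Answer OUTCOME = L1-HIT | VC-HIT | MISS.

#0 0x3a→b14/s0 MISS; vc=[]
#1 0x3b→b14/s0 L1-HIT; vc=[]
#2 0x33→b12/s0 MISS; vc=[14]
#3 0x22→b8/s0 MISS; vc=[14,12]
#4 0x28→b10/s0 MISS; vc=[14,12,8]
#5 0x38→b14/s0 VC-HIT; vc=[10,12,8]
#6 0x2b→b10/s0 VC-HIT; vc=[14,12,8]
#7 0x32→b12/s0 VC-HIT; vc=[14,10,8]

OUTCOME = VC-HIT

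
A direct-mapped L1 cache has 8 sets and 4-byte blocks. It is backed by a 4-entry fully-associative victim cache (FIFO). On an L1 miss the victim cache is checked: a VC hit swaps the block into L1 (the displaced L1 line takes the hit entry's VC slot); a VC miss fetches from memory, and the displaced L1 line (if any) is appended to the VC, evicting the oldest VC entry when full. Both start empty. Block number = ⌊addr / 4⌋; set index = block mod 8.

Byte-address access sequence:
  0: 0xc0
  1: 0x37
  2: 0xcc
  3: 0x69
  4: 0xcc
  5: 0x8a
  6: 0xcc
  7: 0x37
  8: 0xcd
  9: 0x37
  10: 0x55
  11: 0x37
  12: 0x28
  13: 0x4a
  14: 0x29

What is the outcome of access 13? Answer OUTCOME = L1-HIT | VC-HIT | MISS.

OUTCOME = MISS

#0 0xc0→b48/s0 MISS; vc=[]
#1 0x37→b13/s5 MISS; vc=[]
#2 0xcc→b51/s3 MISS; vc=[]
#3 0x69→b26/s2 MISS; vc=[]
#4 0xcc→b51/s3 L1-HIT; vc=[]
#5 0x8a→b34/s2 MISS; vc=[26]
#6 0xcc→b51/s3 L1-HIT; vc=[26]
#7 0x37→b13/s5 L1-HIT; vc=[26]
#8 0xcd→b51/s3 L1-HIT; vc=[26]
#9 0x37→b13/s5 L1-HIT; vc=[26]
#10 0x55→b21/s5 MISS; vc=[26,13]
#11 0x37→b13/s5 VC-HIT; vc=[26,21]
#12 0x28→b10/s2 MISS; vc=[26,21,34]
#13 0x4a→b18/s2 MISS; vc=[26,21,34,10]
#14 0x29→b10/s2 VC-HIT; vc=[26,21,34,18]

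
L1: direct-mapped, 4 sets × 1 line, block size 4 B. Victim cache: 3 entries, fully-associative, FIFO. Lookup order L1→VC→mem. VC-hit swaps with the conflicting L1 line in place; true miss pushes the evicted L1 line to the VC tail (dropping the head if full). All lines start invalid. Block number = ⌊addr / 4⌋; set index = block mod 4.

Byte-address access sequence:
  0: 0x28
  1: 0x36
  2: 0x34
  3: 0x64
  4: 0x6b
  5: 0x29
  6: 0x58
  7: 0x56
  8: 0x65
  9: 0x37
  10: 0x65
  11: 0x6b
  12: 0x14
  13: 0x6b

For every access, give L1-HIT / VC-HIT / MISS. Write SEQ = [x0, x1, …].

SEQ = [MISS, MISS, L1-HIT, MISS, MISS, VC-HIT, MISS, MISS, VC-HIT, MISS, VC-HIT, MISS, MISS, L1-HIT]

  [0] addr=0x28 blk=10 s=2: MISS | VC []
  [1] addr=0x36 blk=13 s=1: MISS | VC []
  [2] addr=0x34 blk=13 s=1: L1-HIT | VC []
  [3] addr=0x64 blk=25 s=1: MISS | VC [13]
  [4] addr=0x6b blk=26 s=2: MISS | VC [13, 10]
  [5] addr=0x29 blk=10 s=2: VC-HIT | VC [13, 26]
  [6] addr=0x58 blk=22 s=2: MISS | VC [13, 26, 10]
  [7] addr=0x56 blk=21 s=1: MISS | VC [26, 10, 25]
  [8] addr=0x65 blk=25 s=1: VC-HIT | VC [26, 10, 21]
  [9] addr=0x37 blk=13 s=1: MISS | VC [10, 21, 25]
  [10] addr=0x65 blk=25 s=1: VC-HIT | VC [10, 21, 13]
  [11] addr=0x6b blk=26 s=2: MISS | VC [21, 13, 22]
  [12] addr=0x14 blk=5 s=1: MISS | VC [13, 22, 25]
  [13] addr=0x6b blk=26 s=2: L1-HIT | VC [13, 22, 25]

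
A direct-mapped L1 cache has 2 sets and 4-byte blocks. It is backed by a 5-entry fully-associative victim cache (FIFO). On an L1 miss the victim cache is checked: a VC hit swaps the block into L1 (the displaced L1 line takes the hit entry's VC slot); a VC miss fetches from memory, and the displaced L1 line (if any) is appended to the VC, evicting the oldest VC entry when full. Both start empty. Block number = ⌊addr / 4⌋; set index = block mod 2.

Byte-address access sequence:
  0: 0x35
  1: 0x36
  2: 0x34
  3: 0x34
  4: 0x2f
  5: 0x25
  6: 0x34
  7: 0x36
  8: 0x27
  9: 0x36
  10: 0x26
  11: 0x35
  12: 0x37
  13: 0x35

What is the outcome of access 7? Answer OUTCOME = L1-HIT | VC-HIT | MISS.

OUTCOME = L1-HIT

  [0] addr=0x35 blk=13 s=1: MISS | VC []
  [1] addr=0x36 blk=13 s=1: L1-HIT | VC []
  [2] addr=0x34 blk=13 s=1: L1-HIT | VC []
  [3] addr=0x34 blk=13 s=1: L1-HIT | VC []
  [4] addr=0x2f blk=11 s=1: MISS | VC [13]
  [5] addr=0x25 blk=9 s=1: MISS | VC [13, 11]
  [6] addr=0x34 blk=13 s=1: VC-HIT | VC [9, 11]
  [7] addr=0x36 blk=13 s=1: L1-HIT | VC [9, 11]
  [8] addr=0x27 blk=9 s=1: VC-HIT | VC [13, 11]
  [9] addr=0x36 blk=13 s=1: VC-HIT | VC [9, 11]
  [10] addr=0x26 blk=9 s=1: VC-HIT | VC [13, 11]
  [11] addr=0x35 blk=13 s=1: VC-HIT | VC [9, 11]
  [12] addr=0x37 blk=13 s=1: L1-HIT | VC [9, 11]
  [13] addr=0x35 blk=13 s=1: L1-HIT | VC [9, 11]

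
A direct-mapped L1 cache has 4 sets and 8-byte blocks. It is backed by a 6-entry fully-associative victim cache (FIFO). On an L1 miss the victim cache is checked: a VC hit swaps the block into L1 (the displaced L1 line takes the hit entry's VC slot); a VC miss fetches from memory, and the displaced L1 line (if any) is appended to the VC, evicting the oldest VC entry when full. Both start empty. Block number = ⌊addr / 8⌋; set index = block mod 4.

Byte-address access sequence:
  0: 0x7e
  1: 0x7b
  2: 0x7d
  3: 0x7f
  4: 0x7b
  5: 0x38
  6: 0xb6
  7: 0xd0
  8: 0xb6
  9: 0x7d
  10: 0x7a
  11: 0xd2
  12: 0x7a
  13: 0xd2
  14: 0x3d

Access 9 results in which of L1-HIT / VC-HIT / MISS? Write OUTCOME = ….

OUTCOME = VC-HIT

0: 0x7e (blk 15, set 3) → MISS  vc=[]
1: 0x7b (blk 15, set 3) → L1-HIT  vc=[]
2: 0x7d (blk 15, set 3) → L1-HIT  vc=[]
3: 0x7f (blk 15, set 3) → L1-HIT  vc=[]
4: 0x7b (blk 15, set 3) → L1-HIT  vc=[]
5: 0x38 (blk 7, set 3) → MISS  vc=[15]
6: 0xb6 (blk 22, set 2) → MISS  vc=[15]
7: 0xd0 (blk 26, set 2) → MISS  vc=[15, 22]
8: 0xb6 (blk 22, set 2) → VC-HIT  vc=[15, 26]
9: 0x7d (blk 15, set 3) → VC-HIT  vc=[7, 26]
10: 0x7a (blk 15, set 3) → L1-HIT  vc=[7, 26]
11: 0xd2 (blk 26, set 2) → VC-HIT  vc=[7, 22]
12: 0x7a (blk 15, set 3) → L1-HIT  vc=[7, 22]
13: 0xd2 (blk 26, set 2) → L1-HIT  vc=[7, 22]
14: 0x3d (blk 7, set 3) → VC-HIT  vc=[15, 22]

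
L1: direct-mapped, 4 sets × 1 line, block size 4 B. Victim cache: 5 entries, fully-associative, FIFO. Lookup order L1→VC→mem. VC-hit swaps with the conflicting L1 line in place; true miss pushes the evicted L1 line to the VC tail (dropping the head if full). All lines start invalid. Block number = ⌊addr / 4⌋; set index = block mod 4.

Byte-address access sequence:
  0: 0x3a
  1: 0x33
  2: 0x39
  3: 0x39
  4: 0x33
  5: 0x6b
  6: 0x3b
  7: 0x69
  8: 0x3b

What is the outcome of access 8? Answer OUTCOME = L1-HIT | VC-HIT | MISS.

0: 0x3a (blk 14, set 2) → MISS  vc=[]
1: 0x33 (blk 12, set 0) → MISS  vc=[]
2: 0x39 (blk 14, set 2) → L1-HIT  vc=[]
3: 0x39 (blk 14, set 2) → L1-HIT  vc=[]
4: 0x33 (blk 12, set 0) → L1-HIT  vc=[]
5: 0x6b (blk 26, set 2) → MISS  vc=[14]
6: 0x3b (blk 14, set 2) → VC-HIT  vc=[26]
7: 0x69 (blk 26, set 2) → VC-HIT  vc=[14]
8: 0x3b (blk 14, set 2) → VC-HIT  vc=[26]

OUTCOME = VC-HIT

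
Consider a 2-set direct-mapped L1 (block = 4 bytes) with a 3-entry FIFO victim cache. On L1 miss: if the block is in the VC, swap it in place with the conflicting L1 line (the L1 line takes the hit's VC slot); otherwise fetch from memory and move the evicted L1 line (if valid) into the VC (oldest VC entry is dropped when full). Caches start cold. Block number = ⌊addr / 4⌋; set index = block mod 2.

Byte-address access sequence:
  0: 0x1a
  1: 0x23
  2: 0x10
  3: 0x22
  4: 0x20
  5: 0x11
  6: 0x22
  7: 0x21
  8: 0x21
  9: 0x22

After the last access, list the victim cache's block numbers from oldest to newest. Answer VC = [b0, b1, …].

VC = [6, 4]

#0 0x1a→b6/s0 MISS; vc=[]
#1 0x23→b8/s0 MISS; vc=[6]
#2 0x10→b4/s0 MISS; vc=[6,8]
#3 0x22→b8/s0 VC-HIT; vc=[6,4]
#4 0x20→b8/s0 L1-HIT; vc=[6,4]
#5 0x11→b4/s0 VC-HIT; vc=[6,8]
#6 0x22→b8/s0 VC-HIT; vc=[6,4]
#7 0x21→b8/s0 L1-HIT; vc=[6,4]
#8 0x21→b8/s0 L1-HIT; vc=[6,4]
#9 0x22→b8/s0 L1-HIT; vc=[6,4]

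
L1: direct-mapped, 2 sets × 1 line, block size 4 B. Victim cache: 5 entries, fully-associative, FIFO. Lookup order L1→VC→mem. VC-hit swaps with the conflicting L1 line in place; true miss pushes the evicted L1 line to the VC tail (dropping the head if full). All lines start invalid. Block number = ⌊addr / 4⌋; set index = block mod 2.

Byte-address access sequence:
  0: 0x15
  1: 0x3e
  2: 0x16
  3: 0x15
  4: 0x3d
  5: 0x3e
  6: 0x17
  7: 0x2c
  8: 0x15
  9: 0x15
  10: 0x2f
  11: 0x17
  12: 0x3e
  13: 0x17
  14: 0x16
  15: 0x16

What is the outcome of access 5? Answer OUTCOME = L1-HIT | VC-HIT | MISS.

0: 0x15 (blk 5, set 1) → MISS  vc=[]
1: 0x3e (blk 15, set 1) → MISS  vc=[5]
2: 0x16 (blk 5, set 1) → VC-HIT  vc=[15]
3: 0x15 (blk 5, set 1) → L1-HIT  vc=[15]
4: 0x3d (blk 15, set 1) → VC-HIT  vc=[5]
5: 0x3e (blk 15, set 1) → L1-HIT  vc=[5]
6: 0x17 (blk 5, set 1) → VC-HIT  vc=[15]
7: 0x2c (blk 11, set 1) → MISS  vc=[15, 5]
8: 0x15 (blk 5, set 1) → VC-HIT  vc=[15, 11]
9: 0x15 (blk 5, set 1) → L1-HIT  vc=[15, 11]
10: 0x2f (blk 11, set 1) → VC-HIT  vc=[15, 5]
11: 0x17 (blk 5, set 1) → VC-HIT  vc=[15, 11]
12: 0x3e (blk 15, set 1) → VC-HIT  vc=[5, 11]
13: 0x17 (blk 5, set 1) → VC-HIT  vc=[15, 11]
14: 0x16 (blk 5, set 1) → L1-HIT  vc=[15, 11]
15: 0x16 (blk 5, set 1) → L1-HIT  vc=[15, 11]

OUTCOME = L1-HIT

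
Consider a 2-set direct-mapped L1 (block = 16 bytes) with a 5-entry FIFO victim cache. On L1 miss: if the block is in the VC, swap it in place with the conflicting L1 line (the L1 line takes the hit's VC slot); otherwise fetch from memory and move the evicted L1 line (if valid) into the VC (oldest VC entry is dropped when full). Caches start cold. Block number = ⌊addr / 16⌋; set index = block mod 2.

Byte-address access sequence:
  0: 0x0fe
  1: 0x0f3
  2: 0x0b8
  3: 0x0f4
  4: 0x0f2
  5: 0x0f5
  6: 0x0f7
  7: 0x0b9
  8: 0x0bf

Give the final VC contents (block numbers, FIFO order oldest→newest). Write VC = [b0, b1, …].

#0 0xfe→b15/s1 MISS; vc=[]
#1 0xf3→b15/s1 L1-HIT; vc=[]
#2 0xb8→b11/s1 MISS; vc=[15]
#3 0xf4→b15/s1 VC-HIT; vc=[11]
#4 0xf2→b15/s1 L1-HIT; vc=[11]
#5 0xf5→b15/s1 L1-HIT; vc=[11]
#6 0xf7→b15/s1 L1-HIT; vc=[11]
#7 0xb9→b11/s1 VC-HIT; vc=[15]
#8 0xbf→b11/s1 L1-HIT; vc=[15]

VC = [15]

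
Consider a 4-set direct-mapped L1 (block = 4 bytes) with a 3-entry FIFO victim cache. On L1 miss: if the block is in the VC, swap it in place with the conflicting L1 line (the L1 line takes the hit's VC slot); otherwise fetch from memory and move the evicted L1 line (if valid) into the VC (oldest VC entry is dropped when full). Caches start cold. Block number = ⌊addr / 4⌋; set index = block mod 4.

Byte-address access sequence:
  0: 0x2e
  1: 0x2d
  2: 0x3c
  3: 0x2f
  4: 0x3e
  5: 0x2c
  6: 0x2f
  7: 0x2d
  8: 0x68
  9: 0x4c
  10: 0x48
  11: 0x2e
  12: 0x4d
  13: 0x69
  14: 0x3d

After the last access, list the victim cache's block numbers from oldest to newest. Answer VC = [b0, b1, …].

#0 0x2e→b11/s3 MISS; vc=[]
#1 0x2d→b11/s3 L1-HIT; vc=[]
#2 0x3c→b15/s3 MISS; vc=[11]
#3 0x2f→b11/s3 VC-HIT; vc=[15]
#4 0x3e→b15/s3 VC-HIT; vc=[11]
#5 0x2c→b11/s3 VC-HIT; vc=[15]
#6 0x2f→b11/s3 L1-HIT; vc=[15]
#7 0x2d→b11/s3 L1-HIT; vc=[15]
#8 0x68→b26/s2 MISS; vc=[15]
#9 0x4c→b19/s3 MISS; vc=[15,11]
#10 0x48→b18/s2 MISS; vc=[15,11,26]
#11 0x2e→b11/s3 VC-HIT; vc=[15,19,26]
#12 0x4d→b19/s3 VC-HIT; vc=[15,11,26]
#13 0x69→b26/s2 VC-HIT; vc=[15,11,18]
#14 0x3d→b15/s3 VC-HIT; vc=[19,11,18]

VC = [19, 11, 18]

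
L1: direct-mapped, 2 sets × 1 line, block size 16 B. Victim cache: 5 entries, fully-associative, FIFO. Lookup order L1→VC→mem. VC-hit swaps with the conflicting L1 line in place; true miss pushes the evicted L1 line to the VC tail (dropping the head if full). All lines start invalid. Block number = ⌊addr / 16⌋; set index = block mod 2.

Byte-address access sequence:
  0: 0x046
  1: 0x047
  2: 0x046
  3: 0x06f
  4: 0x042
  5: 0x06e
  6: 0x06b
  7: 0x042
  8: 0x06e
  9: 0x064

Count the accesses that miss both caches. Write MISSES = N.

  [0] addr=0x46 blk=4 s=0: MISS | VC []
  [1] addr=0x47 blk=4 s=0: L1-HIT | VC []
  [2] addr=0x46 blk=4 s=0: L1-HIT | VC []
  [3] addr=0x6f blk=6 s=0: MISS | VC [4]
  [4] addr=0x42 blk=4 s=0: VC-HIT | VC [6]
  [5] addr=0x6e blk=6 s=0: VC-HIT | VC [4]
  [6] addr=0x6b blk=6 s=0: L1-HIT | VC [4]
  [7] addr=0x42 blk=4 s=0: VC-HIT | VC [6]
  [8] addr=0x6e blk=6 s=0: VC-HIT | VC [4]
  [9] addr=0x64 blk=6 s=0: L1-HIT | VC [4]

MISSES = 2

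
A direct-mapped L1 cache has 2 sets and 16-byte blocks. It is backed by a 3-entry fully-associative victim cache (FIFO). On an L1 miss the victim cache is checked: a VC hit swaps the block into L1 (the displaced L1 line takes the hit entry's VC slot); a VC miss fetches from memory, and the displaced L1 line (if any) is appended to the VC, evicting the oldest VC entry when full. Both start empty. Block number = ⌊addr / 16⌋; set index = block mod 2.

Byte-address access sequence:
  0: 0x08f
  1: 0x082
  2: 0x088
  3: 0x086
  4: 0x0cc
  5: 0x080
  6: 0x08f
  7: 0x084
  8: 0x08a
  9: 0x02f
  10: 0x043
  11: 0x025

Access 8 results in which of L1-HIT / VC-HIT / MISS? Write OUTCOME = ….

  [0] addr=0x8f blk=8 s=0: MISS | VC []
  [1] addr=0x82 blk=8 s=0: L1-HIT | VC []
  [2] addr=0x88 blk=8 s=0: L1-HIT | VC []
  [3] addr=0x86 blk=8 s=0: L1-HIT | VC []
  [4] addr=0xcc blk=12 s=0: MISS | VC [8]
  [5] addr=0x80 blk=8 s=0: VC-HIT | VC [12]
  [6] addr=0x8f blk=8 s=0: L1-HIT | VC [12]
  [7] addr=0x84 blk=8 s=0: L1-HIT | VC [12]
  [8] addr=0x8a blk=8 s=0: L1-HIT | VC [12]
  [9] addr=0x2f blk=2 s=0: MISS | VC [12, 8]
  [10] addr=0x43 blk=4 s=0: MISS | VC [12, 8, 2]
  [11] addr=0x25 blk=2 s=0: VC-HIT | VC [12, 8, 4]

OUTCOME = L1-HIT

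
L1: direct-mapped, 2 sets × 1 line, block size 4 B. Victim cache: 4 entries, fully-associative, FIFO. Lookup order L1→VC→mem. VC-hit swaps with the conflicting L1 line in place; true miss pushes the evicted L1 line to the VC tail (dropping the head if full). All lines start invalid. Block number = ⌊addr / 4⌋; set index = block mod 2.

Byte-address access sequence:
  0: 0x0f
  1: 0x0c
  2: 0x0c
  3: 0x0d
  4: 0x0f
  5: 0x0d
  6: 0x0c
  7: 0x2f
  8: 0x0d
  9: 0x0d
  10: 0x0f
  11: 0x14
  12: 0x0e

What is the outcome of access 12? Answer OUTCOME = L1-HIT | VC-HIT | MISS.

  [0] addr=0xf blk=3 s=1: MISS | VC []
  [1] addr=0xc blk=3 s=1: L1-HIT | VC []
  [2] addr=0xc blk=3 s=1: L1-HIT | VC []
  [3] addr=0xd blk=3 s=1: L1-HIT | VC []
  [4] addr=0xf blk=3 s=1: L1-HIT | VC []
  [5] addr=0xd blk=3 s=1: L1-HIT | VC []
  [6] addr=0xc blk=3 s=1: L1-HIT | VC []
  [7] addr=0x2f blk=11 s=1: MISS | VC [3]
  [8] addr=0xd blk=3 s=1: VC-HIT | VC [11]
  [9] addr=0xd blk=3 s=1: L1-HIT | VC [11]
  [10] addr=0xf blk=3 s=1: L1-HIT | VC [11]
  [11] addr=0x14 blk=5 s=1: MISS | VC [11, 3]
  [12] addr=0xe blk=3 s=1: VC-HIT | VC [11, 5]

OUTCOME = VC-HIT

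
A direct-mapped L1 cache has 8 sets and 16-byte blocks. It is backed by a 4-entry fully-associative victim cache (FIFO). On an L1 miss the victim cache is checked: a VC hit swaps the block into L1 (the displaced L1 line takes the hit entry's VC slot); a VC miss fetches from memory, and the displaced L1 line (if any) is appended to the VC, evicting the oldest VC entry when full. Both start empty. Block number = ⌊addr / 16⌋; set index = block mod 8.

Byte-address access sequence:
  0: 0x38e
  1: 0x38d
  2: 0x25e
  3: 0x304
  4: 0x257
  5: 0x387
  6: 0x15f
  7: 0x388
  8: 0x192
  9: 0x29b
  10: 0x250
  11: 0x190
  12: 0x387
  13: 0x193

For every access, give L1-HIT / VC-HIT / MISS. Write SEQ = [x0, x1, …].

SEQ = [MISS, L1-HIT, MISS, MISS, L1-HIT, VC-HIT, MISS, L1-HIT, MISS, MISS, VC-HIT, VC-HIT, L1-HIT, L1-HIT]

#0 0x38e→b56/s0 MISS; vc=[]
#1 0x38d→b56/s0 L1-HIT; vc=[]
#2 0x25e→b37/s5 MISS; vc=[]
#3 0x304→b48/s0 MISS; vc=[56]
#4 0x257→b37/s5 L1-HIT; vc=[56]
#5 0x387→b56/s0 VC-HIT; vc=[48]
#6 0x15f→b21/s5 MISS; vc=[48,37]
#7 0x388→b56/s0 L1-HIT; vc=[48,37]
#8 0x192→b25/s1 MISS; vc=[48,37]
#9 0x29b→b41/s1 MISS; vc=[48,37,25]
#10 0x250→b37/s5 VC-HIT; vc=[48,21,25]
#11 0x190→b25/s1 VC-HIT; vc=[48,21,41]
#12 0x387→b56/s0 L1-HIT; vc=[48,21,41]
#13 0x193→b25/s1 L1-HIT; vc=[48,21,41]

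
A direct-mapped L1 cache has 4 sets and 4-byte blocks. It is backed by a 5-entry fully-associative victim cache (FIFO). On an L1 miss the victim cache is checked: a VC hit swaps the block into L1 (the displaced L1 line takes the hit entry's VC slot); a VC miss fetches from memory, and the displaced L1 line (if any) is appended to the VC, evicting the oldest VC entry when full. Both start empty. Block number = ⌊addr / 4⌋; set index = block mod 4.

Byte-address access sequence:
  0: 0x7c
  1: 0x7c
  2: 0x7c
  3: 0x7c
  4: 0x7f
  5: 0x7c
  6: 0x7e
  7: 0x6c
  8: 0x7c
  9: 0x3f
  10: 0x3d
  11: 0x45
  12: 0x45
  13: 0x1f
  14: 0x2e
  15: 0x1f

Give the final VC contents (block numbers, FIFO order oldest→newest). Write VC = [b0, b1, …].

#0 0x7c→b31/s3 MISS; vc=[]
#1 0x7c→b31/s3 L1-HIT; vc=[]
#2 0x7c→b31/s3 L1-HIT; vc=[]
#3 0x7c→b31/s3 L1-HIT; vc=[]
#4 0x7f→b31/s3 L1-HIT; vc=[]
#5 0x7c→b31/s3 L1-HIT; vc=[]
#6 0x7e→b31/s3 L1-HIT; vc=[]
#7 0x6c→b27/s3 MISS; vc=[31]
#8 0x7c→b31/s3 VC-HIT; vc=[27]
#9 0x3f→b15/s3 MISS; vc=[27,31]
#10 0x3d→b15/s3 L1-HIT; vc=[27,31]
#11 0x45→b17/s1 MISS; vc=[27,31]
#12 0x45→b17/s1 L1-HIT; vc=[27,31]
#13 0x1f→b7/s3 MISS; vc=[27,31,15]
#14 0x2e→b11/s3 MISS; vc=[27,31,15,7]
#15 0x1f→b7/s3 VC-HIT; vc=[27,31,15,11]

VC = [27, 31, 15, 11]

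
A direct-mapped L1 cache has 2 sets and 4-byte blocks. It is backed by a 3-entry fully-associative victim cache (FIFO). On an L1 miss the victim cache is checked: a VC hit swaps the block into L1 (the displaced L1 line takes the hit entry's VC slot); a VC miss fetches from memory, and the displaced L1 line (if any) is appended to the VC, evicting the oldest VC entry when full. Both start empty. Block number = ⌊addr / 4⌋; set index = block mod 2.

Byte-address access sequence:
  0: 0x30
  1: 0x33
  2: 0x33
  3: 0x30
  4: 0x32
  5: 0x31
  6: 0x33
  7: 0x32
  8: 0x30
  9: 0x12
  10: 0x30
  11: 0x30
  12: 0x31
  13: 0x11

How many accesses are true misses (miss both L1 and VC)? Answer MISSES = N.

MISSES = 2

0: 0x30 (blk 12, set 0) → MISS  vc=[]
1: 0x33 (blk 12, set 0) → L1-HIT  vc=[]
2: 0x33 (blk 12, set 0) → L1-HIT  vc=[]
3: 0x30 (blk 12, set 0) → L1-HIT  vc=[]
4: 0x32 (blk 12, set 0) → L1-HIT  vc=[]
5: 0x31 (blk 12, set 0) → L1-HIT  vc=[]
6: 0x33 (blk 12, set 0) → L1-HIT  vc=[]
7: 0x32 (blk 12, set 0) → L1-HIT  vc=[]
8: 0x30 (blk 12, set 0) → L1-HIT  vc=[]
9: 0x12 (blk 4, set 0) → MISS  vc=[12]
10: 0x30 (blk 12, set 0) → VC-HIT  vc=[4]
11: 0x30 (blk 12, set 0) → L1-HIT  vc=[4]
12: 0x31 (blk 12, set 0) → L1-HIT  vc=[4]
13: 0x11 (blk 4, set 0) → VC-HIT  vc=[12]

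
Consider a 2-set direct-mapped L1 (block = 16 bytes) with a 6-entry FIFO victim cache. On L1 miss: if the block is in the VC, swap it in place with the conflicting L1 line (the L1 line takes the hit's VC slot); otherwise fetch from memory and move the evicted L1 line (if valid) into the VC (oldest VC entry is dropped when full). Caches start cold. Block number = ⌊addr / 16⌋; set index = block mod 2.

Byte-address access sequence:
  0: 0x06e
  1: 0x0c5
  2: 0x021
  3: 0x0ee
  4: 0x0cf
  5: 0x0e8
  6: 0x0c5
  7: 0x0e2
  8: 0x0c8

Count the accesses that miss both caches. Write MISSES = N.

0: 0x6e (blk 6, set 0) → MISS  vc=[]
1: 0xc5 (blk 12, set 0) → MISS  vc=[6]
2: 0x21 (blk 2, set 0) → MISS  vc=[6, 12]
3: 0xee (blk 14, set 0) → MISS  vc=[6, 12, 2]
4: 0xcf (blk 12, set 0) → VC-HIT  vc=[6, 14, 2]
5: 0xe8 (blk 14, set 0) → VC-HIT  vc=[6, 12, 2]
6: 0xc5 (blk 12, set 0) → VC-HIT  vc=[6, 14, 2]
7: 0xe2 (blk 14, set 0) → VC-HIT  vc=[6, 12, 2]
8: 0xc8 (blk 12, set 0) → VC-HIT  vc=[6, 14, 2]

MISSES = 4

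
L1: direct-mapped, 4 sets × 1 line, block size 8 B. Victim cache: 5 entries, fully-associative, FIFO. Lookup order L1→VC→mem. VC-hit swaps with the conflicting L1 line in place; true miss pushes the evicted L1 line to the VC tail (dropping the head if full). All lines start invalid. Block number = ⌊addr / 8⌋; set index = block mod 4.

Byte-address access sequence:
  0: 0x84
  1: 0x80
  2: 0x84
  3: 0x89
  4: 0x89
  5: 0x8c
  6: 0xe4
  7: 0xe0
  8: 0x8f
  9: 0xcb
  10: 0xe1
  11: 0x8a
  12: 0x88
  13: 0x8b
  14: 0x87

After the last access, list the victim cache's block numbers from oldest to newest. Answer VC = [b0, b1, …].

VC = [28, 25]

#0 0x84→b16/s0 MISS; vc=[]
#1 0x80→b16/s0 L1-HIT; vc=[]
#2 0x84→b16/s0 L1-HIT; vc=[]
#3 0x89→b17/s1 MISS; vc=[]
#4 0x89→b17/s1 L1-HIT; vc=[]
#5 0x8c→b17/s1 L1-HIT; vc=[]
#6 0xe4→b28/s0 MISS; vc=[16]
#7 0xe0→b28/s0 L1-HIT; vc=[16]
#8 0x8f→b17/s1 L1-HIT; vc=[16]
#9 0xcb→b25/s1 MISS; vc=[16,17]
#10 0xe1→b28/s0 L1-HIT; vc=[16,17]
#11 0x8a→b17/s1 VC-HIT; vc=[16,25]
#12 0x88→b17/s1 L1-HIT; vc=[16,25]
#13 0x8b→b17/s1 L1-HIT; vc=[16,25]
#14 0x87→b16/s0 VC-HIT; vc=[28,25]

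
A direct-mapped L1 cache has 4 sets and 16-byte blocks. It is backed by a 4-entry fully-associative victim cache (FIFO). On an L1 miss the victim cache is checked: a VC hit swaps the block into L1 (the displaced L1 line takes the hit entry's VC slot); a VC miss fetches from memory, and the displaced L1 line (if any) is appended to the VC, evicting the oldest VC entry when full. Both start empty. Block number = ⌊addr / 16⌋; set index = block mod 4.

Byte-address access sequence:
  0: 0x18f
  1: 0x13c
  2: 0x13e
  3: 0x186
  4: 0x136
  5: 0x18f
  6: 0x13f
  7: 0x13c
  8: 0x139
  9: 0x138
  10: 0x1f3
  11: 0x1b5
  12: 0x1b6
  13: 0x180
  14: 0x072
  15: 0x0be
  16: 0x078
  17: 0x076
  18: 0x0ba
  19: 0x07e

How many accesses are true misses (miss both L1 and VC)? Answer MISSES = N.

MISSES = 6

#0 0x18f→b24/s0 MISS; vc=[]
#1 0x13c→b19/s3 MISS; vc=[]
#2 0x13e→b19/s3 L1-HIT; vc=[]
#3 0x186→b24/s0 L1-HIT; vc=[]
#4 0x136→b19/s3 L1-HIT; vc=[]
#5 0x18f→b24/s0 L1-HIT; vc=[]
#6 0x13f→b19/s3 L1-HIT; vc=[]
#7 0x13c→b19/s3 L1-HIT; vc=[]
#8 0x139→b19/s3 L1-HIT; vc=[]
#9 0x138→b19/s3 L1-HIT; vc=[]
#10 0x1f3→b31/s3 MISS; vc=[19]
#11 0x1b5→b27/s3 MISS; vc=[19,31]
#12 0x1b6→b27/s3 L1-HIT; vc=[19,31]
#13 0x180→b24/s0 L1-HIT; vc=[19,31]
#14 0x72→b7/s3 MISS; vc=[19,31,27]
#15 0xbe→b11/s3 MISS; vc=[19,31,27,7]
#16 0x78→b7/s3 VC-HIT; vc=[19,31,27,11]
#17 0x76→b7/s3 L1-HIT; vc=[19,31,27,11]
#18 0xba→b11/s3 VC-HIT; vc=[19,31,27,7]
#19 0x7e→b7/s3 VC-HIT; vc=[19,31,27,11]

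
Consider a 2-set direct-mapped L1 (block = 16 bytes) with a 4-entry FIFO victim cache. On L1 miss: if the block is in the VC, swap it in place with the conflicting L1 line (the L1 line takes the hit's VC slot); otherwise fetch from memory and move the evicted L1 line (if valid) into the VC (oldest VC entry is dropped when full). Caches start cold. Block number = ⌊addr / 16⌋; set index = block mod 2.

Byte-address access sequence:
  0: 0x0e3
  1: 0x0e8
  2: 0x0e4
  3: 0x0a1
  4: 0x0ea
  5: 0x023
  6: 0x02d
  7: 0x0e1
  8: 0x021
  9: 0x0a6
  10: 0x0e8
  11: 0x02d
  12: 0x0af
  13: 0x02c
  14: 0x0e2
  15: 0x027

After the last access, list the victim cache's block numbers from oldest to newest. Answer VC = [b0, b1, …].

  [0] addr=0xe3 blk=14 s=0: MISS | VC []
  [1] addr=0xe8 blk=14 s=0: L1-HIT | VC []
  [2] addr=0xe4 blk=14 s=0: L1-HIT | VC []
  [3] addr=0xa1 blk=10 s=0: MISS | VC [14]
  [4] addr=0xea blk=14 s=0: VC-HIT | VC [10]
  [5] addr=0x23 blk=2 s=0: MISS | VC [10, 14]
  [6] addr=0x2d blk=2 s=0: L1-HIT | VC [10, 14]
  [7] addr=0xe1 blk=14 s=0: VC-HIT | VC [10, 2]
  [8] addr=0x21 blk=2 s=0: VC-HIT | VC [10, 14]
  [9] addr=0xa6 blk=10 s=0: VC-HIT | VC [2, 14]
  [10] addr=0xe8 blk=14 s=0: VC-HIT | VC [2, 10]
  [11] addr=0x2d blk=2 s=0: VC-HIT | VC [14, 10]
  [12] addr=0xaf blk=10 s=0: VC-HIT | VC [14, 2]
  [13] addr=0x2c blk=2 s=0: VC-HIT | VC [14, 10]
  [14] addr=0xe2 blk=14 s=0: VC-HIT | VC [2, 10]
  [15] addr=0x27 blk=2 s=0: VC-HIT | VC [14, 10]

VC = [14, 10]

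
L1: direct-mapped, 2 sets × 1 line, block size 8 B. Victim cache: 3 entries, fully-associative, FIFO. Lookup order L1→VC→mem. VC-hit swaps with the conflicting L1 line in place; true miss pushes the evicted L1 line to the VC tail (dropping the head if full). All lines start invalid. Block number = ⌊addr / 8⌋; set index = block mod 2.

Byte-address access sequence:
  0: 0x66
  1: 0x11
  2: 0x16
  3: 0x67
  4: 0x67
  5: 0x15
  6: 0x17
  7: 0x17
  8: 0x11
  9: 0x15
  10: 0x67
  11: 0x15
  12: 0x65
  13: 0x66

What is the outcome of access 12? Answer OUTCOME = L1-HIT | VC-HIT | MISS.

  [0] addr=0x66 blk=12 s=0: MISS | VC []
  [1] addr=0x11 blk=2 s=0: MISS | VC [12]
  [2] addr=0x16 blk=2 s=0: L1-HIT | VC [12]
  [3] addr=0x67 blk=12 s=0: VC-HIT | VC [2]
  [4] addr=0x67 blk=12 s=0: L1-HIT | VC [2]
  [5] addr=0x15 blk=2 s=0: VC-HIT | VC [12]
  [6] addr=0x17 blk=2 s=0: L1-HIT | VC [12]
  [7] addr=0x17 blk=2 s=0: L1-HIT | VC [12]
  [8] addr=0x11 blk=2 s=0: L1-HIT | VC [12]
  [9] addr=0x15 blk=2 s=0: L1-HIT | VC [12]
  [10] addr=0x67 blk=12 s=0: VC-HIT | VC [2]
  [11] addr=0x15 blk=2 s=0: VC-HIT | VC [12]
  [12] addr=0x65 blk=12 s=0: VC-HIT | VC [2]
  [13] addr=0x66 blk=12 s=0: L1-HIT | VC [2]

OUTCOME = VC-HIT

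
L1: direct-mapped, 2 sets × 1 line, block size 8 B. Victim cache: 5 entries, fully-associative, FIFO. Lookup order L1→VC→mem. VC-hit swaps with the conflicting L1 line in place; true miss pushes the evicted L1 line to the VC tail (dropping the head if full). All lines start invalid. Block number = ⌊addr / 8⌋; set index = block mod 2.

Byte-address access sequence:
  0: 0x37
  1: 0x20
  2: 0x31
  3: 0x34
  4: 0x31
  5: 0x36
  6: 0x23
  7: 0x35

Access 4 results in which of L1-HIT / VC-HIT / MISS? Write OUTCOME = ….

OUTCOME = L1-HIT

  [0] addr=0x37 blk=6 s=0: MISS | VC []
  [1] addr=0x20 blk=4 s=0: MISS | VC [6]
  [2] addr=0x31 blk=6 s=0: VC-HIT | VC [4]
  [3] addr=0x34 blk=6 s=0: L1-HIT | VC [4]
  [4] addr=0x31 blk=6 s=0: L1-HIT | VC [4]
  [5] addr=0x36 blk=6 s=0: L1-HIT | VC [4]
  [6] addr=0x23 blk=4 s=0: VC-HIT | VC [6]
  [7] addr=0x35 blk=6 s=0: VC-HIT | VC [4]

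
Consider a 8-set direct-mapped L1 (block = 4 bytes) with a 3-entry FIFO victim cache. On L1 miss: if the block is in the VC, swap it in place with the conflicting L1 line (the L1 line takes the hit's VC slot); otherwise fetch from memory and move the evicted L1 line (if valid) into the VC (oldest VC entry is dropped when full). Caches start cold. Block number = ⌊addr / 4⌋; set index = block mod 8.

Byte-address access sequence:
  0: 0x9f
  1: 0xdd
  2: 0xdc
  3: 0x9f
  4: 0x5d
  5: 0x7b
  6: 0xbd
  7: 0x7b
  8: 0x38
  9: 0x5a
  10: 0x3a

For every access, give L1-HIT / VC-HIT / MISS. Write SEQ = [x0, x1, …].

  [0] addr=0x9f blk=39 s=7: MISS | VC []
  [1] addr=0xdd blk=55 s=7: MISS | VC [39]
  [2] addr=0xdc blk=55 s=7: L1-HIT | VC [39]
  [3] addr=0x9f blk=39 s=7: VC-HIT | VC [55]
  [4] addr=0x5d blk=23 s=7: MISS | VC [55, 39]
  [5] addr=0x7b blk=30 s=6: MISS | VC [55, 39]
  [6] addr=0xbd blk=47 s=7: MISS | VC [55, 39, 23]
  [7] addr=0x7b blk=30 s=6: L1-HIT | VC [55, 39, 23]
  [8] addr=0x38 blk=14 s=6: MISS | VC [39, 23, 30]
  [9] addr=0x5a blk=22 s=6: MISS | VC [23, 30, 14]
  [10] addr=0x3a blk=14 s=6: VC-HIT | VC [23, 30, 22]

SEQ = [MISS, MISS, L1-HIT, VC-HIT, MISS, MISS, MISS, L1-HIT, MISS, MISS, VC-HIT]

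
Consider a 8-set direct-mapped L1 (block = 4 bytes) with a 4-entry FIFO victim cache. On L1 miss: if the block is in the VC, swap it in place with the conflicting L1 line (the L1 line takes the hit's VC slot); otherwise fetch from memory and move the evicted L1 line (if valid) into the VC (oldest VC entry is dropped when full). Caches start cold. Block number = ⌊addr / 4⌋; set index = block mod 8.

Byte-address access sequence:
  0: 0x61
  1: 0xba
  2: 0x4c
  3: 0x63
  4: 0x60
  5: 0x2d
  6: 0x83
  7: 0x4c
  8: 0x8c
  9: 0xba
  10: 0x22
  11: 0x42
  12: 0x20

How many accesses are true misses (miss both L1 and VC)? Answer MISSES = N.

MISSES = 8

0: 0x61 (blk 24, set 0) → MISS  vc=[]
1: 0xba (blk 46, set 6) → MISS  vc=[]
2: 0x4c (blk 19, set 3) → MISS  vc=[]
3: 0x63 (blk 24, set 0) → L1-HIT  vc=[]
4: 0x60 (blk 24, set 0) → L1-HIT  vc=[]
5: 0x2d (blk 11, set 3) → MISS  vc=[19]
6: 0x83 (blk 32, set 0) → MISS  vc=[19, 24]
7: 0x4c (blk 19, set 3) → VC-HIT  vc=[11, 24]
8: 0x8c (blk 35, set 3) → MISS  vc=[11, 24, 19]
9: 0xba (blk 46, set 6) → L1-HIT  vc=[11, 24, 19]
10: 0x22 (blk 8, set 0) → MISS  vc=[11, 24, 19, 32]
11: 0x42 (blk 16, set 0) → MISS  vc=[24, 19, 32, 8]
12: 0x20 (blk 8, set 0) → VC-HIT  vc=[24, 19, 32, 16]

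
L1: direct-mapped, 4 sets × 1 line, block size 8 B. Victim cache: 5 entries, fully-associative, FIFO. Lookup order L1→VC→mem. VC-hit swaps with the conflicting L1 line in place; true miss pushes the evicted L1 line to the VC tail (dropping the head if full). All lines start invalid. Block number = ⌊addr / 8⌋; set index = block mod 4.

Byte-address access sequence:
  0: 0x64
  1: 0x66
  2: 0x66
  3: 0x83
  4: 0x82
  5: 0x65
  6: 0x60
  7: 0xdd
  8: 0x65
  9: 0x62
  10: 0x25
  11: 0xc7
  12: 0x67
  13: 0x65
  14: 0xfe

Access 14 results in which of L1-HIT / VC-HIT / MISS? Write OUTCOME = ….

  [0] addr=0x64 blk=12 s=0: MISS | VC []
  [1] addr=0x66 blk=12 s=0: L1-HIT | VC []
  [2] addr=0x66 blk=12 s=0: L1-HIT | VC []
  [3] addr=0x83 blk=16 s=0: MISS | VC [12]
  [4] addr=0x82 blk=16 s=0: L1-HIT | VC [12]
  [5] addr=0x65 blk=12 s=0: VC-HIT | VC [16]
  [6] addr=0x60 blk=12 s=0: L1-HIT | VC [16]
  [7] addr=0xdd blk=27 s=3: MISS | VC [16]
  [8] addr=0x65 blk=12 s=0: L1-HIT | VC [16]
  [9] addr=0x62 blk=12 s=0: L1-HIT | VC [16]
  [10] addr=0x25 blk=4 s=0: MISS | VC [16, 12]
  [11] addr=0xc7 blk=24 s=0: MISS | VC [16, 12, 4]
  [12] addr=0x67 blk=12 s=0: VC-HIT | VC [16, 24, 4]
  [13] addr=0x65 blk=12 s=0: L1-HIT | VC [16, 24, 4]
  [14] addr=0xfe blk=31 s=3: MISS | VC [16, 24, 4, 27]

OUTCOME = MISS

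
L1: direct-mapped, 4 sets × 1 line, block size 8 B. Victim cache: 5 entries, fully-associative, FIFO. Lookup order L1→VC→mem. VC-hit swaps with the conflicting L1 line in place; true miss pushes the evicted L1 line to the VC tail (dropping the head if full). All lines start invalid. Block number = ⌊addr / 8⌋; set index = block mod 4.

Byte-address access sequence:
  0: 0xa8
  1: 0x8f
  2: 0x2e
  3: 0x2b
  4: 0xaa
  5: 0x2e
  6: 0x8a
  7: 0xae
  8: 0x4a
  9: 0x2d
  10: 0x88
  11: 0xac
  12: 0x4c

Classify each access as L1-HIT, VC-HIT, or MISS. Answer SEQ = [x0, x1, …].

0: 0xa8 (blk 21, set 1) → MISS  vc=[]
1: 0x8f (blk 17, set 1) → MISS  vc=[21]
2: 0x2e (blk 5, set 1) → MISS  vc=[21, 17]
3: 0x2b (blk 5, set 1) → L1-HIT  vc=[21, 17]
4: 0xaa (blk 21, set 1) → VC-HIT  vc=[5, 17]
5: 0x2e (blk 5, set 1) → VC-HIT  vc=[21, 17]
6: 0x8a (blk 17, set 1) → VC-HIT  vc=[21, 5]
7: 0xae (blk 21, set 1) → VC-HIT  vc=[17, 5]
8: 0x4a (blk 9, set 1) → MISS  vc=[17, 5, 21]
9: 0x2d (blk 5, set 1) → VC-HIT  vc=[17, 9, 21]
10: 0x88 (blk 17, set 1) → VC-HIT  vc=[5, 9, 21]
11: 0xac (blk 21, set 1) → VC-HIT  vc=[5, 9, 17]
12: 0x4c (blk 9, set 1) → VC-HIT  vc=[5, 21, 17]

SEQ = [MISS, MISS, MISS, L1-HIT, VC-HIT, VC-HIT, VC-HIT, VC-HIT, MISS, VC-HIT, VC-HIT, VC-HIT, VC-HIT]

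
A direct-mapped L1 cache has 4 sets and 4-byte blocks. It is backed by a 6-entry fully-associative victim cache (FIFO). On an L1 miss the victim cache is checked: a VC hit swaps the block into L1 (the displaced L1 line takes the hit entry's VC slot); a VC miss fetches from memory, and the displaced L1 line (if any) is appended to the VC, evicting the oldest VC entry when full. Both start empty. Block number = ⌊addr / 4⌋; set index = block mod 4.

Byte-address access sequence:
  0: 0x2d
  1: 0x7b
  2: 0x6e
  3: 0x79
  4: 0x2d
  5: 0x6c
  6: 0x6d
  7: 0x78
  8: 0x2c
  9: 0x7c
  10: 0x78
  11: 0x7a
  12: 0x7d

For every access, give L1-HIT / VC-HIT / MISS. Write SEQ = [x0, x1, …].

SEQ = [MISS, MISS, MISS, L1-HIT, VC-HIT, VC-HIT, L1-HIT, L1-HIT, VC-HIT, MISS, L1-HIT, L1-HIT, L1-HIT]

0: 0x2d (blk 11, set 3) → MISS  vc=[]
1: 0x7b (blk 30, set 2) → MISS  vc=[]
2: 0x6e (blk 27, set 3) → MISS  vc=[11]
3: 0x79 (blk 30, set 2) → L1-HIT  vc=[11]
4: 0x2d (blk 11, set 3) → VC-HIT  vc=[27]
5: 0x6c (blk 27, set 3) → VC-HIT  vc=[11]
6: 0x6d (blk 27, set 3) → L1-HIT  vc=[11]
7: 0x78 (blk 30, set 2) → L1-HIT  vc=[11]
8: 0x2c (blk 11, set 3) → VC-HIT  vc=[27]
9: 0x7c (blk 31, set 3) → MISS  vc=[27, 11]
10: 0x78 (blk 30, set 2) → L1-HIT  vc=[27, 11]
11: 0x7a (blk 30, set 2) → L1-HIT  vc=[27, 11]
12: 0x7d (blk 31, set 3) → L1-HIT  vc=[27, 11]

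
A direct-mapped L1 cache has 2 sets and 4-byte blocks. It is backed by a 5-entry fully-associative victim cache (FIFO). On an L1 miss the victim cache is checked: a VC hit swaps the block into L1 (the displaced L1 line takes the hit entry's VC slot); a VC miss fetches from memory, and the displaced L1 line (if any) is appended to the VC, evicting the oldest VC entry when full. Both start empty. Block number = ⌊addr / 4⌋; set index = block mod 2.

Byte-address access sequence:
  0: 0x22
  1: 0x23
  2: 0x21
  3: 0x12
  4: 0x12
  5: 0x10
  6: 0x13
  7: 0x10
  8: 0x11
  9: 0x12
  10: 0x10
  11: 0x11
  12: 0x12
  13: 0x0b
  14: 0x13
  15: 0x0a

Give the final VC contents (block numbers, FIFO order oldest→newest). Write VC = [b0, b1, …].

  [0] addr=0x22 blk=8 s=0: MISS | VC []
  [1] addr=0x23 blk=8 s=0: L1-HIT | VC []
  [2] addr=0x21 blk=8 s=0: L1-HIT | VC []
  [3] addr=0x12 blk=4 s=0: MISS | VC [8]
  [4] addr=0x12 blk=4 s=0: L1-HIT | VC [8]
  [5] addr=0x10 blk=4 s=0: L1-HIT | VC [8]
  [6] addr=0x13 blk=4 s=0: L1-HIT | VC [8]
  [7] addr=0x10 blk=4 s=0: L1-HIT | VC [8]
  [8] addr=0x11 blk=4 s=0: L1-HIT | VC [8]
  [9] addr=0x12 blk=4 s=0: L1-HIT | VC [8]
  [10] addr=0x10 blk=4 s=0: L1-HIT | VC [8]
  [11] addr=0x11 blk=4 s=0: L1-HIT | VC [8]
  [12] addr=0x12 blk=4 s=0: L1-HIT | VC [8]
  [13] addr=0xb blk=2 s=0: MISS | VC [8, 4]
  [14] addr=0x13 blk=4 s=0: VC-HIT | VC [8, 2]
  [15] addr=0xa blk=2 s=0: VC-HIT | VC [8, 4]

VC = [8, 4]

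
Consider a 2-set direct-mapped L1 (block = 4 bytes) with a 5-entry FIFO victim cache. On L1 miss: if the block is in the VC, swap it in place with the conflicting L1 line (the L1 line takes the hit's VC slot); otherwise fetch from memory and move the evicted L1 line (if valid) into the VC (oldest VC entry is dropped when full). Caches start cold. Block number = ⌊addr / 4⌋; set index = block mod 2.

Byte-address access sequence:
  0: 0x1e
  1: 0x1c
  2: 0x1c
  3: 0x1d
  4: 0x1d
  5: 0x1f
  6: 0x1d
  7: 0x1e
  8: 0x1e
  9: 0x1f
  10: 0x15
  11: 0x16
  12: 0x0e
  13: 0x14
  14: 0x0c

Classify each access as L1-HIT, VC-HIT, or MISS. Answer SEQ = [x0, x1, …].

0: 0x1e (blk 7, set 1) → MISS  vc=[]
1: 0x1c (blk 7, set 1) → L1-HIT  vc=[]
2: 0x1c (blk 7, set 1) → L1-HIT  vc=[]
3: 0x1d (blk 7, set 1) → L1-HIT  vc=[]
4: 0x1d (blk 7, set 1) → L1-HIT  vc=[]
5: 0x1f (blk 7, set 1) → L1-HIT  vc=[]
6: 0x1d (blk 7, set 1) → L1-HIT  vc=[]
7: 0x1e (blk 7, set 1) → L1-HIT  vc=[]
8: 0x1e (blk 7, set 1) → L1-HIT  vc=[]
9: 0x1f (blk 7, set 1) → L1-HIT  vc=[]
10: 0x15 (blk 5, set 1) → MISS  vc=[7]
11: 0x16 (blk 5, set 1) → L1-HIT  vc=[7]
12: 0xe (blk 3, set 1) → MISS  vc=[7, 5]
13: 0x14 (blk 5, set 1) → VC-HIT  vc=[7, 3]
14: 0xc (blk 3, set 1) → VC-HIT  vc=[7, 5]

SEQ = [MISS, L1-HIT, L1-HIT, L1-HIT, L1-HIT, L1-HIT, L1-HIT, L1-HIT, L1-HIT, L1-HIT, MISS, L1-HIT, MISS, VC-HIT, VC-HIT]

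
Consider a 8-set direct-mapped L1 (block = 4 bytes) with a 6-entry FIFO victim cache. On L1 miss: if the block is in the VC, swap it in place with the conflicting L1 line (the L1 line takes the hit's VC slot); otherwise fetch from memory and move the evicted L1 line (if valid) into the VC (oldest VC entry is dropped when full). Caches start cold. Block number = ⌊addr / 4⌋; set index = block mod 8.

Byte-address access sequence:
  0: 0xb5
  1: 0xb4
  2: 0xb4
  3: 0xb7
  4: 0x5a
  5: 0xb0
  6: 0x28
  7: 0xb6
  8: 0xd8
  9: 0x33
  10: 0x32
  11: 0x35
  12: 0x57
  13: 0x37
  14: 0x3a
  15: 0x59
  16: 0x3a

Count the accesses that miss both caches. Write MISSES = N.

#0 0xb5→b45/s5 MISS; vc=[]
#1 0xb4→b45/s5 L1-HIT; vc=[]
#2 0xb4→b45/s5 L1-HIT; vc=[]
#3 0xb7→b45/s5 L1-HIT; vc=[]
#4 0x5a→b22/s6 MISS; vc=[]
#5 0xb0→b44/s4 MISS; vc=[]
#6 0x28→b10/s2 MISS; vc=[]
#7 0xb6→b45/s5 L1-HIT; vc=[]
#8 0xd8→b54/s6 MISS; vc=[22]
#9 0x33→b12/s4 MISS; vc=[22,44]
#10 0x32→b12/s4 L1-HIT; vc=[22,44]
#11 0x35→b13/s5 MISS; vc=[22,44,45]
#12 0x57→b21/s5 MISS; vc=[22,44,45,13]
#13 0x37→b13/s5 VC-HIT; vc=[22,44,45,21]
#14 0x3a→b14/s6 MISS; vc=[22,44,45,21,54]
#15 0x59→b22/s6 VC-HIT; vc=[14,44,45,21,54]
#16 0x3a→b14/s6 VC-HIT; vc=[22,44,45,21,54]

MISSES = 9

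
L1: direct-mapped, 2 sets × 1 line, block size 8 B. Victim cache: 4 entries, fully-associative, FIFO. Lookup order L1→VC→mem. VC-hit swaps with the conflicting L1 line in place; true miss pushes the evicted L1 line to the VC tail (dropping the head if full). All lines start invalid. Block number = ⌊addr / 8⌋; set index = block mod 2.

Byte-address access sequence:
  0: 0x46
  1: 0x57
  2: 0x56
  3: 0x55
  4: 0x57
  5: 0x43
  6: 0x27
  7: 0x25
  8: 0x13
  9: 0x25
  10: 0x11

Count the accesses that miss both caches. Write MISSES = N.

0: 0x46 (blk 8, set 0) → MISS  vc=[]
1: 0x57 (blk 10, set 0) → MISS  vc=[8]
2: 0x56 (blk 10, set 0) → L1-HIT  vc=[8]
3: 0x55 (blk 10, set 0) → L1-HIT  vc=[8]
4: 0x57 (blk 10, set 0) → L1-HIT  vc=[8]
5: 0x43 (blk 8, set 0) → VC-HIT  vc=[10]
6: 0x27 (blk 4, set 0) → MISS  vc=[10, 8]
7: 0x25 (blk 4, set 0) → L1-HIT  vc=[10, 8]
8: 0x13 (blk 2, set 0) → MISS  vc=[10, 8, 4]
9: 0x25 (blk 4, set 0) → VC-HIT  vc=[10, 8, 2]
10: 0x11 (blk 2, set 0) → VC-HIT  vc=[10, 8, 4]

MISSES = 4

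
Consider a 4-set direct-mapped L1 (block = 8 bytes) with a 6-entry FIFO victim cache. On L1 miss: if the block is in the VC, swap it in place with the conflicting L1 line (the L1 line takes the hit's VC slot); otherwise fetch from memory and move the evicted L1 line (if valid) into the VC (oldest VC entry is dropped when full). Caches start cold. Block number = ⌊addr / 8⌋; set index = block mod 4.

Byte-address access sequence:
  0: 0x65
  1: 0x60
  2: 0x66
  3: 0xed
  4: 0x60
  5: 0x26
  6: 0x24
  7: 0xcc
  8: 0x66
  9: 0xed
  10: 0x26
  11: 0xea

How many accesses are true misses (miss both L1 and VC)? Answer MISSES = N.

MISSES = 4

0: 0x65 (blk 12, set 0) → MISS  vc=[]
1: 0x60 (blk 12, set 0) → L1-HIT  vc=[]
2: 0x66 (blk 12, set 0) → L1-HIT  vc=[]
3: 0xed (blk 29, set 1) → MISS  vc=[]
4: 0x60 (blk 12, set 0) → L1-HIT  vc=[]
5: 0x26 (blk 4, set 0) → MISS  vc=[12]
6: 0x24 (blk 4, set 0) → L1-HIT  vc=[12]
7: 0xcc (blk 25, set 1) → MISS  vc=[12, 29]
8: 0x66 (blk 12, set 0) → VC-HIT  vc=[4, 29]
9: 0xed (blk 29, set 1) → VC-HIT  vc=[4, 25]
10: 0x26 (blk 4, set 0) → VC-HIT  vc=[12, 25]
11: 0xea (blk 29, set 1) → L1-HIT  vc=[12, 25]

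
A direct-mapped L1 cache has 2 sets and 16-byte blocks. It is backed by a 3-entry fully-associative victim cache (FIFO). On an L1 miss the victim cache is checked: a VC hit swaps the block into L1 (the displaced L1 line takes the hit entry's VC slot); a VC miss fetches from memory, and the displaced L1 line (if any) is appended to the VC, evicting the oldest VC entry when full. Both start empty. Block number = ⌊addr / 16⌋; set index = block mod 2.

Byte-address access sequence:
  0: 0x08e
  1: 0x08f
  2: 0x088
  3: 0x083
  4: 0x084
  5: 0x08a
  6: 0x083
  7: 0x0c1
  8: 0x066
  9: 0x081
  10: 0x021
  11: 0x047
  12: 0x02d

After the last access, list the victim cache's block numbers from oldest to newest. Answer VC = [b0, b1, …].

#0 0x8e→b8/s0 MISS; vc=[]
#1 0x8f→b8/s0 L1-HIT; vc=[]
#2 0x88→b8/s0 L1-HIT; vc=[]
#3 0x83→b8/s0 L1-HIT; vc=[]
#4 0x84→b8/s0 L1-HIT; vc=[]
#5 0x8a→b8/s0 L1-HIT; vc=[]
#6 0x83→b8/s0 L1-HIT; vc=[]
#7 0xc1→b12/s0 MISS; vc=[8]
#8 0x66→b6/s0 MISS; vc=[8,12]
#9 0x81→b8/s0 VC-HIT; vc=[6,12]
#10 0x21→b2/s0 MISS; vc=[6,12,8]
#11 0x47→b4/s0 MISS; vc=[12,8,2]
#12 0x2d→b2/s0 VC-HIT; vc=[12,8,4]

VC = [12, 8, 4]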